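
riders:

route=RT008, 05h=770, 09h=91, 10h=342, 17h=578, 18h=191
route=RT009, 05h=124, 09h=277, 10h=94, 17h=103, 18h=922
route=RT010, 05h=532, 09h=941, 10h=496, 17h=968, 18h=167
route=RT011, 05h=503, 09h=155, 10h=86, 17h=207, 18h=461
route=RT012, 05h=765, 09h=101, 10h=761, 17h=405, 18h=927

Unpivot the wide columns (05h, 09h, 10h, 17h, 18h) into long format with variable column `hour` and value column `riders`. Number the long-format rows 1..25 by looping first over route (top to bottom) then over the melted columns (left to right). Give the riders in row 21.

765

25 rows total (5 × 5). Row 21: index ⌊(21-1)/5⌋ = 4 into route → RT012; (21-1) mod 5 = 0 into the melted columns → 05h.
So row 21 is (RT012, 05h, 765); riders = 765.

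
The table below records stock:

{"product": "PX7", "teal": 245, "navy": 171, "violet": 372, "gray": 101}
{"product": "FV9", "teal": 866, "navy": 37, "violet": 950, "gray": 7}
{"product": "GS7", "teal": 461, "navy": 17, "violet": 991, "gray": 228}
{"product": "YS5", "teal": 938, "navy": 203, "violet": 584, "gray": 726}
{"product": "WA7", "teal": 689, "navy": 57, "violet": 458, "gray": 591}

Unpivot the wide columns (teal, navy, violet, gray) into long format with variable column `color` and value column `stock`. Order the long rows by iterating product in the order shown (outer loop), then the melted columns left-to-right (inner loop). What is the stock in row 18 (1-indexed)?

57

20 rows total (5 × 4). Row 18: index ⌊(18-1)/4⌋ = 4 into product → WA7; (18-1) mod 4 = 1 into the melted columns → navy.
So row 18 is (WA7, navy, 57); stock = 57.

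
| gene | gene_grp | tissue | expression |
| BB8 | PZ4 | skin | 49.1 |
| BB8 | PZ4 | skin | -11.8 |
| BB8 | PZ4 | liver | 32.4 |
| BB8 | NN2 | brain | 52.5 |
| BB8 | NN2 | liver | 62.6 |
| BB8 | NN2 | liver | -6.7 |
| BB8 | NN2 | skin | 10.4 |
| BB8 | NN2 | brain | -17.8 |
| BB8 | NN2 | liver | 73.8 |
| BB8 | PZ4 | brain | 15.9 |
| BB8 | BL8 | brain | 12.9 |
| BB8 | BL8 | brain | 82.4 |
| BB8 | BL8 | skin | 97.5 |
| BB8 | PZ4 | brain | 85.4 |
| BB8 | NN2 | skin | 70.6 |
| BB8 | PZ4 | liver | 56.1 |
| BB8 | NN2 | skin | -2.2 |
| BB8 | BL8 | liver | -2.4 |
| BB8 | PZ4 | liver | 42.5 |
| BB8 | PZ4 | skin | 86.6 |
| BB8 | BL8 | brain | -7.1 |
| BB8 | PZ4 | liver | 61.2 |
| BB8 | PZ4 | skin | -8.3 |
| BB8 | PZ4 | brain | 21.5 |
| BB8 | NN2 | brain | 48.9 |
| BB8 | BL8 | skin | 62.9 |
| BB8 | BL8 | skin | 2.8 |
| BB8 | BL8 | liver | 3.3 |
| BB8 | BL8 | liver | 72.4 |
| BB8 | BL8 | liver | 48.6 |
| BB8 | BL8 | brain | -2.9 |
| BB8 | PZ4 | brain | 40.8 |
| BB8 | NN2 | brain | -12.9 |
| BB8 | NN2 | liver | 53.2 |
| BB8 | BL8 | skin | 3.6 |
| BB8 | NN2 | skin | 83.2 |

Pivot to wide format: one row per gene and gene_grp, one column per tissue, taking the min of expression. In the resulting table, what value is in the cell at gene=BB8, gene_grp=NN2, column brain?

Rows with gene=BB8, gene_grp=NN2 and tissue=brain: expression values are 52.5, -17.8, 48.9, -12.9.
min(52.5, -17.8, 48.9, -12.9) = -17.8.

-17.8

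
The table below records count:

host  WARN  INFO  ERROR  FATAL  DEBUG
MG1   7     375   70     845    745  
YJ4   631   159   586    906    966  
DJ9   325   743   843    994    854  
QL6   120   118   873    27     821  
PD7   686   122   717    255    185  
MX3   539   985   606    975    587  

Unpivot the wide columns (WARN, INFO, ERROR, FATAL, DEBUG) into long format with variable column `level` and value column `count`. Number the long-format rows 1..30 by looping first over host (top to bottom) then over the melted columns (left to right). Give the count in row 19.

30 rows total (6 × 5). Row 19: index ⌊(19-1)/5⌋ = 3 into host → QL6; (19-1) mod 5 = 3 into the melted columns → FATAL.
So row 19 is (QL6, FATAL, 27); count = 27.

27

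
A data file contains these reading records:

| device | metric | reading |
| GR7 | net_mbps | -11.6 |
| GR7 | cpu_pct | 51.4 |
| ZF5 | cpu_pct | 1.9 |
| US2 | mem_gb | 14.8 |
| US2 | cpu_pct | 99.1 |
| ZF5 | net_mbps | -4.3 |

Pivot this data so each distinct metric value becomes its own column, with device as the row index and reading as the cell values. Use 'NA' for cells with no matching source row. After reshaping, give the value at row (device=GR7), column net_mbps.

The long row with device=GR7, metric=net_mbps has reading=-11.6.

-11.6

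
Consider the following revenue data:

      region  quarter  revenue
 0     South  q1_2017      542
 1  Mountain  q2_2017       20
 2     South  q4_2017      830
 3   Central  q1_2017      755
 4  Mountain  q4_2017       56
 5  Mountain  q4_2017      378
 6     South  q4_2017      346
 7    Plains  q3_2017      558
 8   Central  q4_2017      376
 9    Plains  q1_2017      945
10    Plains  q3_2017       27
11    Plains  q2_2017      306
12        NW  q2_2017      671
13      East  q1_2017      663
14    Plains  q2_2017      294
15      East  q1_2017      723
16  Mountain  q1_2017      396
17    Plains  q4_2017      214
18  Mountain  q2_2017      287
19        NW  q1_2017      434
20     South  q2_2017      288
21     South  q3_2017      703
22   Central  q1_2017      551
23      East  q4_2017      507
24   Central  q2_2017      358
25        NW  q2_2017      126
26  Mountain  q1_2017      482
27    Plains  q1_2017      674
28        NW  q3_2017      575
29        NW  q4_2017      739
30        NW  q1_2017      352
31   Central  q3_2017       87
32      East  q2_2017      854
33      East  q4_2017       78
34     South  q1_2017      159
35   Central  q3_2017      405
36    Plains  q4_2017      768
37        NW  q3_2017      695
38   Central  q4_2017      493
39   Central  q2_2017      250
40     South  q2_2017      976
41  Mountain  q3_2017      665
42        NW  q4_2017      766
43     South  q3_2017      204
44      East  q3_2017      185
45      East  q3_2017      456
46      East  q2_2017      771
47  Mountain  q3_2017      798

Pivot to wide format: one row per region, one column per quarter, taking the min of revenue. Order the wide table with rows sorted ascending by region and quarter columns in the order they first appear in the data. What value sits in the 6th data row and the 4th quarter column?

204

With rows sorted ascending by region, row 6 is region=South. quarter columns in first-appearance order: q1_2017, q2_2017, q4_2017, q3_2017; column 4 is q3_2017.
Long rows with region=South, quarter=q3_2017: min(703, 204) = 204.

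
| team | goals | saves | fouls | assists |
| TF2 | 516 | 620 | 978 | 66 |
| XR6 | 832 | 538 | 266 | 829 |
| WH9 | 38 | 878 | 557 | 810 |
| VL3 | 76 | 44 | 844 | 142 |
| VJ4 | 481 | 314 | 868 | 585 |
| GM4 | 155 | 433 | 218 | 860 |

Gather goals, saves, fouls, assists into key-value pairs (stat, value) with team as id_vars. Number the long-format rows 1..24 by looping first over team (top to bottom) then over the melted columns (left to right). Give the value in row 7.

24 rows total (6 × 4). Row 7: index ⌊(7-1)/4⌋ = 1 into team → XR6; (7-1) mod 4 = 2 into the melted columns → fouls.
So row 7 is (XR6, fouls, 266); value = 266.

266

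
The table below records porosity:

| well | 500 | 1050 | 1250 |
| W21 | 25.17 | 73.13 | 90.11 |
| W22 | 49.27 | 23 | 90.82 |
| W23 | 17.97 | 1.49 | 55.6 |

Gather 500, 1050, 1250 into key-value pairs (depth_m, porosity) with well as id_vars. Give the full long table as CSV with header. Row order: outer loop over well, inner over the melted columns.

well,depth_m,porosity
W21,500,25.17
W21,1050,73.13
W21,1250,90.11
W22,500,49.27
W22,1050,23
W22,1250,90.82
W23,500,17.97
W23,1050,1.49
W23,1250,55.6

Each (well, column) pair becomes one row: 3 × 3 = 9 rows.
For example, (W21, 500) → porosity=25.17.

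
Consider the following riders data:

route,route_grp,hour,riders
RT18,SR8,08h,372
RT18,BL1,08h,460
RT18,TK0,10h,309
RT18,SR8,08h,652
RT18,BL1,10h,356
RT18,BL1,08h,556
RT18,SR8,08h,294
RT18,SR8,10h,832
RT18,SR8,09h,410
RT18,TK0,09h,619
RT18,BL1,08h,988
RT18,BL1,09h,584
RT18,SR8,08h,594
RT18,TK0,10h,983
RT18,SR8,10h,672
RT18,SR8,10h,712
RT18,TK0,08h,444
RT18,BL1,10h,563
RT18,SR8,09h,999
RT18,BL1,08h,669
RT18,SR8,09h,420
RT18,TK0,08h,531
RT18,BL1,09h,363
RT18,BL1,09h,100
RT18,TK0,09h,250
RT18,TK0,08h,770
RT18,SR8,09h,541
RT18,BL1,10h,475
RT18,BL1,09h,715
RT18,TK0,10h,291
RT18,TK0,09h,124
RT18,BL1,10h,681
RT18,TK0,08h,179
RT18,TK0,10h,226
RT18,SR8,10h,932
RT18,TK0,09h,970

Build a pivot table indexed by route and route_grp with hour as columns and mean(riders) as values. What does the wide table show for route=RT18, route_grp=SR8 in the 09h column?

592.50

Rows with route=RT18, route_grp=SR8 and hour=09h: riders values are 410, 999, 420, 541.
(410 + 999 + 420 + 541) / 4 = 592.50.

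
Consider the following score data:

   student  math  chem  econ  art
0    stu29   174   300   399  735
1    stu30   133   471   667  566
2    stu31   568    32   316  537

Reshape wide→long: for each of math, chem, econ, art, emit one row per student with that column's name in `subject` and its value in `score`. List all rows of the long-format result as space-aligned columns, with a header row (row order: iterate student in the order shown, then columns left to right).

Each (student, column) pair becomes one row: 3 × 4 = 12 rows.
For example, (stu29, math) → score=174.

student  subject  score
stu29    math     174  
stu29    chem     300  
stu29    econ     399  
stu29    art      735  
stu30    math     133  
stu30    chem     471  
stu30    econ     667  
stu30    art      566  
stu31    math     568  
stu31    chem     32   
stu31    econ     316  
stu31    art      537  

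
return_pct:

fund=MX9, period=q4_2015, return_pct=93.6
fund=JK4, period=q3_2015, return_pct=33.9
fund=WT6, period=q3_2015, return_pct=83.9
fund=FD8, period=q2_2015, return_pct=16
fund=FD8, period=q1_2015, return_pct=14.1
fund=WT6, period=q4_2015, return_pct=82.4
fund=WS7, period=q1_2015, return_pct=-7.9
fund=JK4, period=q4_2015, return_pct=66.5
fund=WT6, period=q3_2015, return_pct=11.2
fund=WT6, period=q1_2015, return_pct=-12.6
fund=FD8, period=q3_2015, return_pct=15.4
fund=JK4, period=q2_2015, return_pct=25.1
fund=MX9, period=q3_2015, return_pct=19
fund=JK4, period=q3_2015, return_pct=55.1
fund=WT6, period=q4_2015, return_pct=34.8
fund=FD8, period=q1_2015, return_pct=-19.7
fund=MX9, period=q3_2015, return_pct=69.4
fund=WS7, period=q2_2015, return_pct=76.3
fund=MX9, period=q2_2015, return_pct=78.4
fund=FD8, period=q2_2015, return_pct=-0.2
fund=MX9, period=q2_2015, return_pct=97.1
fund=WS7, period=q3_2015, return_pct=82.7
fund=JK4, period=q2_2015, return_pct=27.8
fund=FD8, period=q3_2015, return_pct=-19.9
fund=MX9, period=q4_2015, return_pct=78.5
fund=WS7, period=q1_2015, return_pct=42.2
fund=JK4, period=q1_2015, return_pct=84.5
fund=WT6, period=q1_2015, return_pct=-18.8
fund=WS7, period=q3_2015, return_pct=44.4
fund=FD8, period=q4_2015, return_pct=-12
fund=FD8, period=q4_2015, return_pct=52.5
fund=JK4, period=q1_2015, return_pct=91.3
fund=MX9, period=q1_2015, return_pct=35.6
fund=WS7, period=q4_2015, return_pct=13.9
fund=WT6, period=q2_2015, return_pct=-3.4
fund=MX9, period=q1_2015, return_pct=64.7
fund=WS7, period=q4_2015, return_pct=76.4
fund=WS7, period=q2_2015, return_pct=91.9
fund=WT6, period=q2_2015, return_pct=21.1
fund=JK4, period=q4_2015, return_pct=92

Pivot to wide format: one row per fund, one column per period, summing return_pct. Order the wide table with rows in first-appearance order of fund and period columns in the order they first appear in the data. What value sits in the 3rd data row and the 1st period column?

117.2

With rows in first-appearance order of fund, row 3 is fund=WT6. period columns in first-appearance order: q4_2015, q3_2015, q2_2015, q1_2015; column 1 is q4_2015.
Long rows with fund=WT6, period=q4_2015: 82.4 + 34.8 = 117.2.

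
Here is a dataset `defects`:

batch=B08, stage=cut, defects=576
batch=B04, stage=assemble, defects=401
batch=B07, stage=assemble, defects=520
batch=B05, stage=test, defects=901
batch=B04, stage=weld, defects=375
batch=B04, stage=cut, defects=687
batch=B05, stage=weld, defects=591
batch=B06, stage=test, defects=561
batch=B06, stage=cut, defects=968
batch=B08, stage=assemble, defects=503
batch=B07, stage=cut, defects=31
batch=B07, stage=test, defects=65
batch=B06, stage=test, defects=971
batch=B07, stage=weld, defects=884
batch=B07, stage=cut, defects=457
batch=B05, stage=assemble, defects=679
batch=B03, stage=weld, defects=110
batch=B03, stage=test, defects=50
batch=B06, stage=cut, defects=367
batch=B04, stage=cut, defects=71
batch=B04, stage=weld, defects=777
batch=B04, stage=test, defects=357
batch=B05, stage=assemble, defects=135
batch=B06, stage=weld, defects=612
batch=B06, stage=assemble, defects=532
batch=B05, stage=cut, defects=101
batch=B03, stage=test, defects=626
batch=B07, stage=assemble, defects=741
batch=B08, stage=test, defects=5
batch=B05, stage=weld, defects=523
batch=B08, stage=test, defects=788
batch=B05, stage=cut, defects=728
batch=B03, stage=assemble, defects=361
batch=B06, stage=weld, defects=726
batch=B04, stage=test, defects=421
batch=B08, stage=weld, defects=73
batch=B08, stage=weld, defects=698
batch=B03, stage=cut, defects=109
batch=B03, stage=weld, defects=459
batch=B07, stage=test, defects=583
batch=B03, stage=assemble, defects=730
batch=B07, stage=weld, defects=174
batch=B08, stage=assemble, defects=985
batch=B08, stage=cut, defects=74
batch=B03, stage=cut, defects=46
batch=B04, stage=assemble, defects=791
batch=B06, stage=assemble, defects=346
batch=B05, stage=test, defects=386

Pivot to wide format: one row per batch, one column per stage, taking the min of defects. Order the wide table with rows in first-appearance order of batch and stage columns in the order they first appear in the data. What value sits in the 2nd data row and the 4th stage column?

With rows in first-appearance order of batch, row 2 is batch=B04. stage columns in first-appearance order: cut, assemble, test, weld; column 4 is weld.
Long rows with batch=B04, stage=weld: min(375, 777) = 375.

375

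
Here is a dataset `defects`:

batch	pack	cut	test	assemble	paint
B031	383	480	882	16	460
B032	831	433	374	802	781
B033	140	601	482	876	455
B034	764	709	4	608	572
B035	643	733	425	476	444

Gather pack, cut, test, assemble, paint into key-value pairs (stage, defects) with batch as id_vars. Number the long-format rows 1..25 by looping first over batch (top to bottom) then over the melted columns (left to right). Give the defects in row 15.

455

25 rows total (5 × 5). Row 15: index ⌊(15-1)/5⌋ = 2 into batch → B033; (15-1) mod 5 = 4 into the melted columns → paint.
So row 15 is (B033, paint, 455); defects = 455.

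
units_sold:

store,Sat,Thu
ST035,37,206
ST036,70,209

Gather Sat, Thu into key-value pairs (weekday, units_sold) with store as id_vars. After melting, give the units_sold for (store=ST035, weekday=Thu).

Unpivoting turns each (store, wide-column) pair into one long row.
The wide cell at row ST035, column Thu holds 206, so the long row (ST035, Thu) has units_sold=206.

206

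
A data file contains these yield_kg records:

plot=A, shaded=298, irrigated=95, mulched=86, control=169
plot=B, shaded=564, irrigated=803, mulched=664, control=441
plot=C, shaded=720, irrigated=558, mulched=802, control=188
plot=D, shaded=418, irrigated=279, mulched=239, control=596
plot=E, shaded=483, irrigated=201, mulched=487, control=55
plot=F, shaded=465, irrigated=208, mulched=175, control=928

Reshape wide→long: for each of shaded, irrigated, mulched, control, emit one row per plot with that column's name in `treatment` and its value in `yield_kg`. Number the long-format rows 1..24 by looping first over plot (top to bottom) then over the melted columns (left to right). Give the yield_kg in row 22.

208

24 rows total (6 × 4). Row 22: index ⌊(22-1)/4⌋ = 5 into plot → F; (22-1) mod 4 = 1 into the melted columns → irrigated.
So row 22 is (F, irrigated, 208); yield_kg = 208.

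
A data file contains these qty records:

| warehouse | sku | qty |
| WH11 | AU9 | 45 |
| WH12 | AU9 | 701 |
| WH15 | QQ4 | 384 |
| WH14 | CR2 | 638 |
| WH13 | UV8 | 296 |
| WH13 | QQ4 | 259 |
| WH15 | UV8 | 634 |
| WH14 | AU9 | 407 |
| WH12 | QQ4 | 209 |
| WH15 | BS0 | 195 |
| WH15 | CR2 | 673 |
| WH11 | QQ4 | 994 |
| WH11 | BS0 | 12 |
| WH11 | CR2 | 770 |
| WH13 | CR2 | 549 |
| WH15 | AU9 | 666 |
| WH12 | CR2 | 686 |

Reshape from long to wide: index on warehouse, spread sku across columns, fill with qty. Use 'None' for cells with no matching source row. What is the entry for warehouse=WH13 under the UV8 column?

The long row with warehouse=WH13, sku=UV8 has qty=296.

296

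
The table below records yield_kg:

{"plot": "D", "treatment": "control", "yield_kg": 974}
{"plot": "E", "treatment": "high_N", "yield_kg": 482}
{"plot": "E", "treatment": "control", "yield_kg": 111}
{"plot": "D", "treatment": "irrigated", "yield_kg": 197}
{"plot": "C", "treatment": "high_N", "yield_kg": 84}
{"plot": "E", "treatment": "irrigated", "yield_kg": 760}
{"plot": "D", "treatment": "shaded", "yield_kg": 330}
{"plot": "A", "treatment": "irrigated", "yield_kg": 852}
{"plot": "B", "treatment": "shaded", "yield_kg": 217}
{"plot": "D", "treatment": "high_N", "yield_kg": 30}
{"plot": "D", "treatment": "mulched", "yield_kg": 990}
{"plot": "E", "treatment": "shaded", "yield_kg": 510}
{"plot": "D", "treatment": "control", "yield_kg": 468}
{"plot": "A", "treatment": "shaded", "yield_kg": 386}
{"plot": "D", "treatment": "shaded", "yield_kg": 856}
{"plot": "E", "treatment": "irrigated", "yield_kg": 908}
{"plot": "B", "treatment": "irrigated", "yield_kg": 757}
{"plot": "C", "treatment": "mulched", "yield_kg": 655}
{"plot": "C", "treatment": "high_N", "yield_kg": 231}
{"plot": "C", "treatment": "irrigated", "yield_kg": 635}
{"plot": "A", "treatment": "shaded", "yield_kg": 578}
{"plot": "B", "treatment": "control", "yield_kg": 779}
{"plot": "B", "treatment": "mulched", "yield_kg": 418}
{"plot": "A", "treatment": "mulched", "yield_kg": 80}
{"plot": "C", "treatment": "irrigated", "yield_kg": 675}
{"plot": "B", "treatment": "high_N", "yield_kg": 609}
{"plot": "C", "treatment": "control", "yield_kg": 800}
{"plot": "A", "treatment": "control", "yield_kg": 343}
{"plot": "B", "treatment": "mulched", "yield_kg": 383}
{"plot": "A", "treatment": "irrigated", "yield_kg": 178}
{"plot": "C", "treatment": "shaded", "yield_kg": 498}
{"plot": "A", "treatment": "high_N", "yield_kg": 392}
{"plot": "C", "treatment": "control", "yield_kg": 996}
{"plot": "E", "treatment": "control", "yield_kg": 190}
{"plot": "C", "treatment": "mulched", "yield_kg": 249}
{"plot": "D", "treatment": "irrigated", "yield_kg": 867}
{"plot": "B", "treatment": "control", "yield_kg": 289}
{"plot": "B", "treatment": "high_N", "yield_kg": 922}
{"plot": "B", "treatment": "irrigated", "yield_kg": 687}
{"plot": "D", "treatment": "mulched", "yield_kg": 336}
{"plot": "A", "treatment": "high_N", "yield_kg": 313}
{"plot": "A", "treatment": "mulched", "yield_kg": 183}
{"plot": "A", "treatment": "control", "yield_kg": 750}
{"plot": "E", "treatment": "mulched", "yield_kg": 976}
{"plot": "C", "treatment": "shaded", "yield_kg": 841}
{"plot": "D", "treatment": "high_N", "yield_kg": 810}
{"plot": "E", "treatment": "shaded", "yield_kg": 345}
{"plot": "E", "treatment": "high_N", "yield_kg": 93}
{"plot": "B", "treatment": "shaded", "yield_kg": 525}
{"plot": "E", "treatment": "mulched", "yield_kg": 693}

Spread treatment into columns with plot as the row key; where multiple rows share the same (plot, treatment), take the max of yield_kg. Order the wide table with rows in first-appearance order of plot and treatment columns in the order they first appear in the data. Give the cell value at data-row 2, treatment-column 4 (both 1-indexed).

510

With rows in first-appearance order of plot, row 2 is plot=E. treatment columns in first-appearance order: control, high_N, irrigated, shaded, mulched; column 4 is shaded.
Long rows with plot=E, treatment=shaded: max(510, 345) = 510.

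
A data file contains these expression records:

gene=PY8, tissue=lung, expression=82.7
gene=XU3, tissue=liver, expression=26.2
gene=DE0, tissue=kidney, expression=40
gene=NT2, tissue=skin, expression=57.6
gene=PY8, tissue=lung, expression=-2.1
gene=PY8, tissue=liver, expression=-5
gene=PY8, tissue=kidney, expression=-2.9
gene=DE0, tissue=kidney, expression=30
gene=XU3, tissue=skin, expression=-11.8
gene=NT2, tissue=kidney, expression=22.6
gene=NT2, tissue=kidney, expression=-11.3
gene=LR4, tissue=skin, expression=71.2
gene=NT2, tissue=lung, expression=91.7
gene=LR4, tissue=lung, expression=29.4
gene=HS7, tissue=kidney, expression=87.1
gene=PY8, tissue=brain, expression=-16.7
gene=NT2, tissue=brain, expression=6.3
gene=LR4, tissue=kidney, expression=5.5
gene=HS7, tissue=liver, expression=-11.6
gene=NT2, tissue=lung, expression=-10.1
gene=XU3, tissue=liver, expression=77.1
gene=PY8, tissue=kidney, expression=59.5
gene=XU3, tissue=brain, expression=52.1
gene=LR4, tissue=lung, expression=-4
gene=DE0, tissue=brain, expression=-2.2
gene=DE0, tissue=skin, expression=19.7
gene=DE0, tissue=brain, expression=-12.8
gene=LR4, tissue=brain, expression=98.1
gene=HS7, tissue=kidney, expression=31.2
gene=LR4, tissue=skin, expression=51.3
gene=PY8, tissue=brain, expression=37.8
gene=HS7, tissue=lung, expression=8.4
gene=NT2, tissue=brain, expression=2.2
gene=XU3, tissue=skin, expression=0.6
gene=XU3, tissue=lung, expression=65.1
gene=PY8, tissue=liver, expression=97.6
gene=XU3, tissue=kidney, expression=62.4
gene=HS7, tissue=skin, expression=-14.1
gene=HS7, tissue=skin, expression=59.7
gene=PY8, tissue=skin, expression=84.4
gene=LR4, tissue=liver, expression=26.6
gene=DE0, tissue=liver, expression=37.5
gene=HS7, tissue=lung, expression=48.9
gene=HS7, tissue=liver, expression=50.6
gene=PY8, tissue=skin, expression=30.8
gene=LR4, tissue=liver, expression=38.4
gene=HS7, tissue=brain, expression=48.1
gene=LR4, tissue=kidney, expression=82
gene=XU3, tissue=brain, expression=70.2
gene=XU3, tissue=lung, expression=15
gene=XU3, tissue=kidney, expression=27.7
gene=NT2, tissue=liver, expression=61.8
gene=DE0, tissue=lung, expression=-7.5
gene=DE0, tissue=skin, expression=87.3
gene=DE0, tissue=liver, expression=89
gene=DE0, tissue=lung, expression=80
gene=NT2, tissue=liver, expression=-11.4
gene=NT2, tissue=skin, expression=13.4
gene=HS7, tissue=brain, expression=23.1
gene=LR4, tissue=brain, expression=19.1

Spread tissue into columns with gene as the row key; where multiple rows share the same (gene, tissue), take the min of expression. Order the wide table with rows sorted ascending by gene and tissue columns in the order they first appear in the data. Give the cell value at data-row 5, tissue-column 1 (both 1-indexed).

With rows sorted ascending by gene, row 5 is gene=PY8. tissue columns in first-appearance order: lung, liver, kidney, skin, brain; column 1 is lung.
Long rows with gene=PY8, tissue=lung: min(82.7, -2.1) = -2.1.

-2.1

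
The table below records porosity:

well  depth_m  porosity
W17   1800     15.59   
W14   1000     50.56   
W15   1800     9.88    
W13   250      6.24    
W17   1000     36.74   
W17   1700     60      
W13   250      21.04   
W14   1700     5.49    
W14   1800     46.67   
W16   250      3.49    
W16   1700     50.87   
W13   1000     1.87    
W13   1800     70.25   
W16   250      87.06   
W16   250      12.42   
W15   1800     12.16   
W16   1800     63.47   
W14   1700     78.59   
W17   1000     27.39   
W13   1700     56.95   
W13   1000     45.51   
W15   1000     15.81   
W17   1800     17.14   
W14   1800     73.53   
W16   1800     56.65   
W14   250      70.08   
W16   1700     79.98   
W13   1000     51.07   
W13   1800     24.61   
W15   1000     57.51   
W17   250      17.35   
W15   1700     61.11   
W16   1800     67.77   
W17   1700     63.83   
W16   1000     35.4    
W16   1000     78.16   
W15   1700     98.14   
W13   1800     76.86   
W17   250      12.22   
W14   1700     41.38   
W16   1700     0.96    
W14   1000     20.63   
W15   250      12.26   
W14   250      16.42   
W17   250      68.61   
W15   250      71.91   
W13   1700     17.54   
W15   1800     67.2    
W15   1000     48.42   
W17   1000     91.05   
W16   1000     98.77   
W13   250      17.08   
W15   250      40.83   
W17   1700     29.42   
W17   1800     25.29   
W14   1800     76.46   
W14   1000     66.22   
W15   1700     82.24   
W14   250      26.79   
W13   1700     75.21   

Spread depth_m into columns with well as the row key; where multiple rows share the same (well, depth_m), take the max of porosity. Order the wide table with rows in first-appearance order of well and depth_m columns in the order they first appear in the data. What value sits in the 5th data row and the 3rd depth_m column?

87.06

With rows in first-appearance order of well, row 5 is well=W16. depth_m columns in first-appearance order: 1800, 1000, 250, 1700; column 3 is 250.
Long rows with well=W16, depth_m=250: max(3.49, 87.06, 12.42) = 87.06.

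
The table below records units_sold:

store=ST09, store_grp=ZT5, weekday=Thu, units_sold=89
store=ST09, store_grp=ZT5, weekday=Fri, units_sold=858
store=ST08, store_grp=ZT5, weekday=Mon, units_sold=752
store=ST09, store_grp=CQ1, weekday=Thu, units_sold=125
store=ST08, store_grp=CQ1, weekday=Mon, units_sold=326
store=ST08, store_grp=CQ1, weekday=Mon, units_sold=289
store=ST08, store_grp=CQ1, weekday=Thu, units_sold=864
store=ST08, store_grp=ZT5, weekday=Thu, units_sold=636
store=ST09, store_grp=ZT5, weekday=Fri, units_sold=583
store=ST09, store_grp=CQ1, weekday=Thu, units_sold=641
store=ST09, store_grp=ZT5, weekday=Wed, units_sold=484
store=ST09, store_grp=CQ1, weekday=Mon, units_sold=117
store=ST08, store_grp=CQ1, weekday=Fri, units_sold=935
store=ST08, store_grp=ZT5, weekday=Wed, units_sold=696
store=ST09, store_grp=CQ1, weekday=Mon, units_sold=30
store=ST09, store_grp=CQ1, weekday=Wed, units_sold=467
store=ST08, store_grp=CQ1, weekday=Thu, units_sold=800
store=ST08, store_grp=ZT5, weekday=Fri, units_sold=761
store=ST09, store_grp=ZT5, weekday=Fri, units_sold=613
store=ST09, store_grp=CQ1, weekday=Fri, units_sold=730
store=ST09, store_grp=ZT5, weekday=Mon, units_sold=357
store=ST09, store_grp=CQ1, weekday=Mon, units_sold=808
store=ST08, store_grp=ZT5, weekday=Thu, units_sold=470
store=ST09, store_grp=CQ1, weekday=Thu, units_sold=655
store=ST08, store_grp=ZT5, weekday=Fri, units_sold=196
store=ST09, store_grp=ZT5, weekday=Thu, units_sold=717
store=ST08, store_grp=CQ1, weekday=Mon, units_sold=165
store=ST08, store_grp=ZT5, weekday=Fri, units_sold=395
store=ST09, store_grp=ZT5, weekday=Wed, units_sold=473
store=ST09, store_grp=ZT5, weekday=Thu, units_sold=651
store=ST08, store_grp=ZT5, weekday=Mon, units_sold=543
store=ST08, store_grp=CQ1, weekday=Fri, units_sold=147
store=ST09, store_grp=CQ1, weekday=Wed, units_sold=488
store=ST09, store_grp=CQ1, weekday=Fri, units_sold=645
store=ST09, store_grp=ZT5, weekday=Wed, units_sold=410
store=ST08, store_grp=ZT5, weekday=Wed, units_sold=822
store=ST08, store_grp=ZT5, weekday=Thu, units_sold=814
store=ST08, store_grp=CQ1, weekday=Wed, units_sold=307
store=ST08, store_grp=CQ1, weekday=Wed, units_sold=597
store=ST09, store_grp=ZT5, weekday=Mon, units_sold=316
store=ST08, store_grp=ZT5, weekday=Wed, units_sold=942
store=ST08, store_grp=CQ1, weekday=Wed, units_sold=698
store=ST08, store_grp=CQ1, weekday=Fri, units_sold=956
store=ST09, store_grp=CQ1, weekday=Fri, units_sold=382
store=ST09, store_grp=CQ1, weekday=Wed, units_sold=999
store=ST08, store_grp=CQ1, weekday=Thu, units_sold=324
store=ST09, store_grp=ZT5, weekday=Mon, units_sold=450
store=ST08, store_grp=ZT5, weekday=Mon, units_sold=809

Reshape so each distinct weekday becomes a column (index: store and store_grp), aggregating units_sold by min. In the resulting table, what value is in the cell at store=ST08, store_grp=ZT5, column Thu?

470

Rows with store=ST08, store_grp=ZT5 and weekday=Thu: units_sold values are 636, 470, 814.
min(636, 470, 814) = 470.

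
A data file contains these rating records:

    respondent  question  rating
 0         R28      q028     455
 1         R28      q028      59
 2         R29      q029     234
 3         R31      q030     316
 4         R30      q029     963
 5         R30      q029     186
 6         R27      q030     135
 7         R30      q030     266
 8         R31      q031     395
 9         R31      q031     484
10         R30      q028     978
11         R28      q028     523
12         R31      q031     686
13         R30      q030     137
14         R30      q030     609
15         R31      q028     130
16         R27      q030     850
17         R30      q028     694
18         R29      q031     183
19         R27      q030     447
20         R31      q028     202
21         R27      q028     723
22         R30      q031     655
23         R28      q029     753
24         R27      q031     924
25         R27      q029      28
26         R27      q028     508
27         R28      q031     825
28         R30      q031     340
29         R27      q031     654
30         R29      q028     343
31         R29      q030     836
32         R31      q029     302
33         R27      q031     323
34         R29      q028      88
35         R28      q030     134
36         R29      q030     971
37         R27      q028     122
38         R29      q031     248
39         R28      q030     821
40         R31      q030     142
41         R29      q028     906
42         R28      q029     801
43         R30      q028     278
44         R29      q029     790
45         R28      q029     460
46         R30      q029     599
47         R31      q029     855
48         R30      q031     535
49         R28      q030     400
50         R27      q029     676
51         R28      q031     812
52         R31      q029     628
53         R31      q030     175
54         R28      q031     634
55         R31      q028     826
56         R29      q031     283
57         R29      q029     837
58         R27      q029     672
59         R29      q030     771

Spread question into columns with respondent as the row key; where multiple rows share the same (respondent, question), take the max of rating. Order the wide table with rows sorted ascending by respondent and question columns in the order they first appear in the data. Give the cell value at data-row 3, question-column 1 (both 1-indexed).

906

With rows sorted ascending by respondent, row 3 is respondent=R29. question columns in first-appearance order: q028, q029, q030, q031; column 1 is q028.
Long rows with respondent=R29, question=q028: max(343, 88, 906) = 906.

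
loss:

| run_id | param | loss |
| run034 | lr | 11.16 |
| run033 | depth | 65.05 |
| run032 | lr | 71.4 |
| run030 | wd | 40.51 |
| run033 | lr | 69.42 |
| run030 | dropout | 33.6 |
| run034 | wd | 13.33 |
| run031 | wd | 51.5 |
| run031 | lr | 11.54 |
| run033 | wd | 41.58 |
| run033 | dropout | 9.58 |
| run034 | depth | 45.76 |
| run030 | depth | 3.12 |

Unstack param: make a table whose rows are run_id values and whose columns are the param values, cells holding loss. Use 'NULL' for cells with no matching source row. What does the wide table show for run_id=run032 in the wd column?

No long-format row has run_id=run032 and param=wd, so the cell is NULL.

NULL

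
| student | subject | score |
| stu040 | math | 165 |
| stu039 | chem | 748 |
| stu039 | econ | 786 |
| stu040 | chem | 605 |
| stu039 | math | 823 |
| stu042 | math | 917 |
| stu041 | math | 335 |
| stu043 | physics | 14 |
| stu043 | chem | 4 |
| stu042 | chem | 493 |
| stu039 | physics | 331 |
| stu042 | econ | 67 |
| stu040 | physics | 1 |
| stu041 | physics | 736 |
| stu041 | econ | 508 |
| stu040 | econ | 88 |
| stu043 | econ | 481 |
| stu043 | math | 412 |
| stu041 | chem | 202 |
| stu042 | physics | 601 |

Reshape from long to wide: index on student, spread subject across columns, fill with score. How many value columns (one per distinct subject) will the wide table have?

4 distinct subject values: chem, econ, math, physics.

4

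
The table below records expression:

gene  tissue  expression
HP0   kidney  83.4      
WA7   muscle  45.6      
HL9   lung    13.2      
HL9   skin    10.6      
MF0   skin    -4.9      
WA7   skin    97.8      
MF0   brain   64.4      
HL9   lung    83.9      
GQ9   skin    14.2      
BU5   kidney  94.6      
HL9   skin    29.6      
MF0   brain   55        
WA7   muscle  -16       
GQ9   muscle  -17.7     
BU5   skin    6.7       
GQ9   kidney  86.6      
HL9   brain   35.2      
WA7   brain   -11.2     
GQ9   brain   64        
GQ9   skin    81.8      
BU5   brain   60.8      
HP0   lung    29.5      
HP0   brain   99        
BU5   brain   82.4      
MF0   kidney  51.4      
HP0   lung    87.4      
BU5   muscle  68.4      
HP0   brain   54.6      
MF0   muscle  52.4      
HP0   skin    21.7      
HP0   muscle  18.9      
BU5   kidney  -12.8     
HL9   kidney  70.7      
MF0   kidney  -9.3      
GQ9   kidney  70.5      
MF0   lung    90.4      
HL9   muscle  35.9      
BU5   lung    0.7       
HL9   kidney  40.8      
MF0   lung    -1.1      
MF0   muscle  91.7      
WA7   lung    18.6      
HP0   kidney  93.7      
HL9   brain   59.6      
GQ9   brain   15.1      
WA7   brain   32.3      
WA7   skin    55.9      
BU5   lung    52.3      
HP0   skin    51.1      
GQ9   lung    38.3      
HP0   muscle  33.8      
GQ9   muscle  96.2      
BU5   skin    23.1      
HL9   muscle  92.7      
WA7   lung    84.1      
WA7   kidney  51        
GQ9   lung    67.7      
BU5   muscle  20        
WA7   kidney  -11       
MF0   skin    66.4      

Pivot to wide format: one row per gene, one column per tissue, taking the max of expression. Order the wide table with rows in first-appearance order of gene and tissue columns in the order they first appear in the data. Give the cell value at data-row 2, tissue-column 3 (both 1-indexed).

84.1

With rows in first-appearance order of gene, row 2 is gene=WA7. tissue columns in first-appearance order: kidney, muscle, lung, skin, brain; column 3 is lung.
Long rows with gene=WA7, tissue=lung: max(18.6, 84.1) = 84.1.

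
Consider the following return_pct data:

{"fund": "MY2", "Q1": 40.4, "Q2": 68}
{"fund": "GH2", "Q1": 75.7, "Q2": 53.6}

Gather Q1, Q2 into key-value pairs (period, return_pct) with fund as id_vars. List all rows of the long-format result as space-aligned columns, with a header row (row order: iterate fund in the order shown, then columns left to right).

Each (fund, column) pair becomes one row: 2 × 2 = 4 rows.
For example, (MY2, Q1) → return_pct=40.4.

fund  period  return_pct
MY2   Q1      40.4      
MY2   Q2      68        
GH2   Q1      75.7      
GH2   Q2      53.6      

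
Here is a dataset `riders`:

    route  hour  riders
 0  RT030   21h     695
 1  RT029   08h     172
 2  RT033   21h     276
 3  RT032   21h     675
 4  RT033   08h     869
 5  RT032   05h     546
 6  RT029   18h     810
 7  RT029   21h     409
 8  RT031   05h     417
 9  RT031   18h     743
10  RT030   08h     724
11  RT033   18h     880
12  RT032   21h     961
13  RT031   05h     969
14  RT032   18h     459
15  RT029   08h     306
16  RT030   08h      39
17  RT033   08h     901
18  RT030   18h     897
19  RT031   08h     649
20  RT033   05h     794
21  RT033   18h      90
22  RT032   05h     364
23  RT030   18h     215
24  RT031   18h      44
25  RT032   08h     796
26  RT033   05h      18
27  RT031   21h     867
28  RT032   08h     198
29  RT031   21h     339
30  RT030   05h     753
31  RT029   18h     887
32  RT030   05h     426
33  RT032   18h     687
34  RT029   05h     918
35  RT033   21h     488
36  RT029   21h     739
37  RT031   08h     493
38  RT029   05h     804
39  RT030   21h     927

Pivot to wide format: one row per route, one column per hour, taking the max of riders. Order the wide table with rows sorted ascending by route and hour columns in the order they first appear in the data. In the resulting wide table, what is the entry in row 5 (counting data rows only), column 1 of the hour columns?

With rows sorted ascending by route, row 5 is route=RT033. hour columns in first-appearance order: 21h, 08h, 05h, 18h; column 1 is 21h.
Long rows with route=RT033, hour=21h: max(276, 488) = 488.

488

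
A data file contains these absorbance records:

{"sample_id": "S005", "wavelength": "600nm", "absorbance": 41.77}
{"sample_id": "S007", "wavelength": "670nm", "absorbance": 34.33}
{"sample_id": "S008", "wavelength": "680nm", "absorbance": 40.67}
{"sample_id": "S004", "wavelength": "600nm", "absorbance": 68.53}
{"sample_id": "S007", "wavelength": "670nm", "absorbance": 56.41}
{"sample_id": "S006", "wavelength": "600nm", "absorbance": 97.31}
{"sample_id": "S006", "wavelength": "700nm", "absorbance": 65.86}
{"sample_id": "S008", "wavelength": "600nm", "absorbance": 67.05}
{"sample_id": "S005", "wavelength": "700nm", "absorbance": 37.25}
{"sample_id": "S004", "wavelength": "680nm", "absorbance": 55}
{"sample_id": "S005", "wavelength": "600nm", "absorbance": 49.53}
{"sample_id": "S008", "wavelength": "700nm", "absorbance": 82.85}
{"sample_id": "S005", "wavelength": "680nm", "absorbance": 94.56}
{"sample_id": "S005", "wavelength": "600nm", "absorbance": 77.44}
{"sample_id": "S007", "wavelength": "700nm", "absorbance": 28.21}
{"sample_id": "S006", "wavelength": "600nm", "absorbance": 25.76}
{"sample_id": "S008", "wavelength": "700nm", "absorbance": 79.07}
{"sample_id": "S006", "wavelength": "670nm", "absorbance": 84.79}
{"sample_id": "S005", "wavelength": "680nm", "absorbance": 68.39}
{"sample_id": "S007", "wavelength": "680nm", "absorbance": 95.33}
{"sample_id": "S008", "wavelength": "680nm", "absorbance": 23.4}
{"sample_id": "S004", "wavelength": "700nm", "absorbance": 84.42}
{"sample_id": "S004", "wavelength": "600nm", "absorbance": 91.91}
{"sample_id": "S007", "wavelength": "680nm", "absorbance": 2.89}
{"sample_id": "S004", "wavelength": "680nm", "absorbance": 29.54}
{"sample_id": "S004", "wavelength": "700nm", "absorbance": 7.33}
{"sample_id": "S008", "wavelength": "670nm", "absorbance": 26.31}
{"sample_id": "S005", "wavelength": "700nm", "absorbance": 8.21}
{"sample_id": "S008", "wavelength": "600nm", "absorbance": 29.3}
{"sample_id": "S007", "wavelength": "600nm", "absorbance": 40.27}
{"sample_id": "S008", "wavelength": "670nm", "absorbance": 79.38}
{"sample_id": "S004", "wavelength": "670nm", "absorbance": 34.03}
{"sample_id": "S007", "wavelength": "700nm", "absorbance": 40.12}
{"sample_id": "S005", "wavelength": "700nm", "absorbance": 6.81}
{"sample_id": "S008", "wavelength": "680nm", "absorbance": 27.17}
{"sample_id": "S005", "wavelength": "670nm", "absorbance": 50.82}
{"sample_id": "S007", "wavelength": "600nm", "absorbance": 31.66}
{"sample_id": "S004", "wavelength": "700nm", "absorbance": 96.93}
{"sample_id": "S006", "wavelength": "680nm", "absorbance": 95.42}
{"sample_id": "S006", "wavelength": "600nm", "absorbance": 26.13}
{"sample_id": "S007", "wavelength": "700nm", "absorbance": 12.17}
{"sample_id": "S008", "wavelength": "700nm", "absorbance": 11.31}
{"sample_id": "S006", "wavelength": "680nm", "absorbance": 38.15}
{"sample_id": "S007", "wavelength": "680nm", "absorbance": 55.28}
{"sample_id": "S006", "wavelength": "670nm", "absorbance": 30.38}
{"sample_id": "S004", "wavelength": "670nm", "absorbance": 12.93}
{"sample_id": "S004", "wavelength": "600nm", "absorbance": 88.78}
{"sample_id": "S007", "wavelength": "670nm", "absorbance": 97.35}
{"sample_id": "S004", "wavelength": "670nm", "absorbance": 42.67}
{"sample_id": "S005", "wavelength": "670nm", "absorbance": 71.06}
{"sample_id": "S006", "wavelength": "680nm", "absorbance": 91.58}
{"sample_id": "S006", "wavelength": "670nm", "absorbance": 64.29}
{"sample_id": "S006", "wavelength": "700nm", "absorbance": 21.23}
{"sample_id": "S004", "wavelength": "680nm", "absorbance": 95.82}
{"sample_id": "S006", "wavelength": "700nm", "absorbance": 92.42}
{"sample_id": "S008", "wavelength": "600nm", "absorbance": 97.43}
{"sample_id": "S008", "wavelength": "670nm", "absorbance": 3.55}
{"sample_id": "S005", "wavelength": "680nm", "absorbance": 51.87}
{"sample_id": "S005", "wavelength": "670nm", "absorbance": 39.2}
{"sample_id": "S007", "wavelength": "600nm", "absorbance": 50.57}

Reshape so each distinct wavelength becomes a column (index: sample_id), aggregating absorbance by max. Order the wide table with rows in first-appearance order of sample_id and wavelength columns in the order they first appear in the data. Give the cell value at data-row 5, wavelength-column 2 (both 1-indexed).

With rows in first-appearance order of sample_id, row 5 is sample_id=S006. wavelength columns in first-appearance order: 600nm, 670nm, 680nm, 700nm; column 2 is 670nm.
Long rows with sample_id=S006, wavelength=670nm: max(84.79, 30.38, 64.29) = 84.79.

84.79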